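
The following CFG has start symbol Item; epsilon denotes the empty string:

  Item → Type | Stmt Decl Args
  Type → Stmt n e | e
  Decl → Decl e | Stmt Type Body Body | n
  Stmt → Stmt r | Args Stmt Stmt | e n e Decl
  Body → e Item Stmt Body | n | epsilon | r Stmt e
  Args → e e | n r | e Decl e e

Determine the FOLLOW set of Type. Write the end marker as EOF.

{ EOF, e, n, r }

In Item → Type: Type is at the end, add FOLLOW(Item) = { EOF, e, n }.
In Decl → Stmt Type Body Body: add FIRST(Body Body)\{epsilon} = { e, n, r }.
  Since Body Body is nullable, also add FOLLOW(Decl) = { e, n, r }.
Union: FOLLOW(Type) = { EOF, e, n, r }.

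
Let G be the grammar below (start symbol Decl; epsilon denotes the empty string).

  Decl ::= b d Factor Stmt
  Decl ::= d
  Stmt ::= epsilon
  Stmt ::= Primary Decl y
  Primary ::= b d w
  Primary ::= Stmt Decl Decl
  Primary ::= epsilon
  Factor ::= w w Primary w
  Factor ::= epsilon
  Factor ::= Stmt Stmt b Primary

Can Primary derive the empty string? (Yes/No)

Yes

Primary has an epsilon-production, so Primary ⇒ epsilon.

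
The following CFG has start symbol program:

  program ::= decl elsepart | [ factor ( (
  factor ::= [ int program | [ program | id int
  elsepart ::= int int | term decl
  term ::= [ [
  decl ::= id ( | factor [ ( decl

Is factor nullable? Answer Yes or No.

No nonterminal in this grammar is nullable.
No production of factor has an RHS whose symbols are all nullable, so factor is not nullable.

No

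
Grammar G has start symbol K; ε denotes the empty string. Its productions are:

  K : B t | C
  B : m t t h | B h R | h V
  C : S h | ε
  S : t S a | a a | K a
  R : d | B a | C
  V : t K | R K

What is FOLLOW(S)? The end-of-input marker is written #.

In C : S h: add FIRST(h) = { h }.
In S : t S a: add FIRST(a) = { a }.
Union: FOLLOW(S) = { a, h }.

{ a, h }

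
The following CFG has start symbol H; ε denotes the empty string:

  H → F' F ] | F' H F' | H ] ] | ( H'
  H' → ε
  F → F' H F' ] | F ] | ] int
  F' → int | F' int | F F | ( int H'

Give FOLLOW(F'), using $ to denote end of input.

{ $, (, ], int }

In H → F' F ]: add FIRST(F ]) = { (, ], int }.
In H → F' H F': add FIRST(H F') = { (, ], int }.
In H → F' H F': F' is at the end, add FOLLOW(H) = { $, (, ], int }.
In F → F' H F' ]: add FIRST(H F' ]) = { (, ], int }.
In F → F' H F' ]: add FIRST(]) = { ] }.
In F' → F' int: add FIRST(int) = { int }.
Union: FOLLOW(F') = { $, (, ], int }.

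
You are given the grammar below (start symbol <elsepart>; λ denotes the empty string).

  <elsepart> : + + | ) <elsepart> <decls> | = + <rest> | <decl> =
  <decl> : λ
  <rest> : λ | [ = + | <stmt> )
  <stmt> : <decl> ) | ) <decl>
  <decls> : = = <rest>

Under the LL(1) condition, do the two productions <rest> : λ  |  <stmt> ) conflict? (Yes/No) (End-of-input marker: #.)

FIRST(λ) = { λ } and FIRST(<stmt> )) = { ) }.
The first is nullable but FOLLOW(<rest>) = { #, = } is disjoint from FIRST of the second.

No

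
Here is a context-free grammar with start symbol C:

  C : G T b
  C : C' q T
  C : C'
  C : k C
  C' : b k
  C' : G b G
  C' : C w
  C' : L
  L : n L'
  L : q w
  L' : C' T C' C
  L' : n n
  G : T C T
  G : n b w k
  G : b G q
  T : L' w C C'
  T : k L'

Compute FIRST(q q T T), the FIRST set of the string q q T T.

q is a terminal; add {q} and stop.

{ q }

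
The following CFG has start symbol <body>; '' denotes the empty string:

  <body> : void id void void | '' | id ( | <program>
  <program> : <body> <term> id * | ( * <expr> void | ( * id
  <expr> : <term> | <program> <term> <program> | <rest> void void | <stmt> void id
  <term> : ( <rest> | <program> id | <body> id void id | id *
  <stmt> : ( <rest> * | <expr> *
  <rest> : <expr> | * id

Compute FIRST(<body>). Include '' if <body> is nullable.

{ (, id, void, '' }

<body> : void id void void contributes {void}.
<body> : '' contributes ''.
<body> : id ( contributes {id}.
From <body> : <program>: add FIRST(<program>) = { (, id, void }.
Union: FIRST(<body>) = { (, id, void, '' }.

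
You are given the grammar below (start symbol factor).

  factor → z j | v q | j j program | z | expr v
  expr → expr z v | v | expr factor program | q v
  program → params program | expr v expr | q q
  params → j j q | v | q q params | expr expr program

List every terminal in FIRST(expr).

From expr → expr z v: add FIRST(expr) = { q, v }.
expr → v contributes {v}.
From expr → expr factor program: add FIRST(expr) = { q, v }.
expr → q v contributes {q}.
Union: FIRST(expr) = { q, v }.

{ q, v }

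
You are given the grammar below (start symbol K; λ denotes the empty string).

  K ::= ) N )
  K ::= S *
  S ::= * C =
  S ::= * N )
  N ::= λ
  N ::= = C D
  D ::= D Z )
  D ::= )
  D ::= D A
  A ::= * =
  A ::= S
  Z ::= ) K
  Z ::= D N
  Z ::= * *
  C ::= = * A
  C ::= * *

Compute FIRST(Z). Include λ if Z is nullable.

{ ), * }

Z ::= ) K contributes {)}.
From Z ::= D N: add FIRST(D) = { ) }.
Z ::= * * contributes {*}.
Union: FIRST(Z) = { ), * }.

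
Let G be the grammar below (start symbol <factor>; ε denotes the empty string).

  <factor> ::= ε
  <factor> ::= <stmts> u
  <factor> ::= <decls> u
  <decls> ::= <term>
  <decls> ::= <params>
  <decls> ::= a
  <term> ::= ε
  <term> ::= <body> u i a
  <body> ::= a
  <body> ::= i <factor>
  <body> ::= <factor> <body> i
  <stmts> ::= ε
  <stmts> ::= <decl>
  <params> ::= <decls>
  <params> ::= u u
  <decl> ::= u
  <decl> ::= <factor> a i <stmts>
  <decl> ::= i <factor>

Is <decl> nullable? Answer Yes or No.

No

Nullable nonterminals: <decls>, <factor>, <params>, <stmts>, <term>.
No production of <decl> has an RHS whose symbols are all nullable, so <decl> is not nullable.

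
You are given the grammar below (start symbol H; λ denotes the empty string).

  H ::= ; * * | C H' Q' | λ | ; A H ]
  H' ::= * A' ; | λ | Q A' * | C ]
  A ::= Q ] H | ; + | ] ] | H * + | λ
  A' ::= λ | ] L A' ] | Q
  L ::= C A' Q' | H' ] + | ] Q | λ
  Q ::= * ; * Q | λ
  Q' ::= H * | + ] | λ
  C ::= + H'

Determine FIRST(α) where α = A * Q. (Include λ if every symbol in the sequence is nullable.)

{ *, +, ;, ] }

Add FIRST(A)\{λ} = { *, +, ;, ] }; A is nullable, continue.
* is a terminal; add {*} and stop.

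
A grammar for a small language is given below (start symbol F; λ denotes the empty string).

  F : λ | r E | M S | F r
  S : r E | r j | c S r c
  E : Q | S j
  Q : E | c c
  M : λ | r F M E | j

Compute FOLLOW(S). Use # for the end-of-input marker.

In F : M S: S is at the end, add FOLLOW(F) = { #, c, j, r }.
In S : c S r c: add FIRST(r c) = { r }.
In E : S j: add FIRST(j) = { j }.
Union: FOLLOW(S) = { #, c, j, r }.

{ #, c, j, r }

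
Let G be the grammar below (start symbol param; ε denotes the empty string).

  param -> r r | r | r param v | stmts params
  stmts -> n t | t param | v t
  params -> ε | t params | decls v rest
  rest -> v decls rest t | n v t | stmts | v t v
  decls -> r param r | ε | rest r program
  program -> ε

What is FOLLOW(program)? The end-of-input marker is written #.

In decls -> rest r program: program is at the end, add FOLLOW(decls) = { n, t, v }.
Union: FOLLOW(program) = { n, t, v }.

{ n, t, v }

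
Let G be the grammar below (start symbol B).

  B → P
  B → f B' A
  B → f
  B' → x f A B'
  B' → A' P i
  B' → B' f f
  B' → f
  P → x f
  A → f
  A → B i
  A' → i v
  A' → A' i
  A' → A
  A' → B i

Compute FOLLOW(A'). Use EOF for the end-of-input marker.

{ i, x }

In B' → A' P i: add FIRST(P i) = { x }.
In A' → A' i: add FIRST(i) = { i }.
Union: FOLLOW(A') = { i, x }.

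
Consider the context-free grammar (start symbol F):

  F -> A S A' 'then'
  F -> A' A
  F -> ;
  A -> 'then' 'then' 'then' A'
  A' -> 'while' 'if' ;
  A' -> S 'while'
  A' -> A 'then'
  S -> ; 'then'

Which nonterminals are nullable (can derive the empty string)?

No nonterminal has an empty production or an RHS whose symbols are all nullable.

{ } (none)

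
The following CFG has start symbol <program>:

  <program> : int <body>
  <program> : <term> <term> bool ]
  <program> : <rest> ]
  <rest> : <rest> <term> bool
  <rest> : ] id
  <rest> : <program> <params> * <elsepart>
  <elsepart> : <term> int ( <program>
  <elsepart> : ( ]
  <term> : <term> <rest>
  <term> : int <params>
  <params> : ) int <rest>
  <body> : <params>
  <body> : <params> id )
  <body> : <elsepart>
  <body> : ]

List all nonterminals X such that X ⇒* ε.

No nonterminal has an empty production or an RHS whose symbols are all nullable.

{ } (none)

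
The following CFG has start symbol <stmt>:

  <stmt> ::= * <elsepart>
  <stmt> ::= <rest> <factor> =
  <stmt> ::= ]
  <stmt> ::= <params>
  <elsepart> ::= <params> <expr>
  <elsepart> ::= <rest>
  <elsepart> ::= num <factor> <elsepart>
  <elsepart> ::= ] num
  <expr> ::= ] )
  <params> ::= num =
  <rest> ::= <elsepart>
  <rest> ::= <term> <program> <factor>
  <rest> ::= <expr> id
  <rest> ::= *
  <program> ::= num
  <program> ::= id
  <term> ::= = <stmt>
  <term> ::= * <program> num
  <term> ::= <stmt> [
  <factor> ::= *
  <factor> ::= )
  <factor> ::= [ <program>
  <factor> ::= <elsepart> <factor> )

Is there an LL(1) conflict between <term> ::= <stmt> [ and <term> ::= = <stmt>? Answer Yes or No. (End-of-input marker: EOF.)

Yes

FIRST(<stmt> [) = { *, =, ], num } and FIRST(= <stmt>) = { = }.
Both contain =, so the two alternatives are not disjoint — LL(1) conflict.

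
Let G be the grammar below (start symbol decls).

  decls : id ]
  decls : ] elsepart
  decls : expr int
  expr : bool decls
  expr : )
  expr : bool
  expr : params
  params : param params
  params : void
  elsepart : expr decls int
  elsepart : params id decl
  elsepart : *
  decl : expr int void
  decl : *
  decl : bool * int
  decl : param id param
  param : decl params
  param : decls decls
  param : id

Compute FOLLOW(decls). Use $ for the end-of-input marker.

{ $, ), *, ], bool, id, int, void }

decls is the start symbol, so $ ∈ FOLLOW(decls).
In expr : bool decls: decls is at the end, add FOLLOW(expr) = { ), *, ], bool, id, int, void }.
In elsepart : expr decls int: add FIRST(int) = { int }.
In param : decls decls: add FIRST(decls) = { ), *, ], bool, id, void }.
In param : decls decls: decls is at the end, add FOLLOW(param) = { $, ), *, ], bool, id, int, void }.
Union: FOLLOW(decls) = { $, ), *, ], bool, id, int, void }.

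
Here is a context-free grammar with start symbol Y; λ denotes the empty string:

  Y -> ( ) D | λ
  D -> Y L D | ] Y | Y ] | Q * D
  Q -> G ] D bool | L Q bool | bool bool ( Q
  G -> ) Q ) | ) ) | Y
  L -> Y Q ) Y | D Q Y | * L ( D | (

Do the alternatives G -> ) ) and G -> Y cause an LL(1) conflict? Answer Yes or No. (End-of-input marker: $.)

No

FIRST() )) = { ) } and FIRST(Y) = { (, λ }.
The second is nullable but FOLLOW(G) = { ] } is disjoint from FIRST of the first.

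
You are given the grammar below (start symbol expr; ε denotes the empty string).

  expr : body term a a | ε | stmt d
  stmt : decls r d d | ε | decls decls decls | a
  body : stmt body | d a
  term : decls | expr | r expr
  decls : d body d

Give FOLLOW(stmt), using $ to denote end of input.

{ a, d }

In expr : stmt d: add FIRST(d) = { d }.
In body : stmt body: add FIRST(body) = { a, d }.
Union: FOLLOW(stmt) = { a, d }.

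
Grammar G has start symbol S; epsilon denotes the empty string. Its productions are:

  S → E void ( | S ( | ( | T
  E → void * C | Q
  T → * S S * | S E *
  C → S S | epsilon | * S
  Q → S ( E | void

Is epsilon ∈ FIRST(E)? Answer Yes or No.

Nullable nonterminals: C.
No production of E has an RHS whose symbols are all nullable, so E is not nullable.

No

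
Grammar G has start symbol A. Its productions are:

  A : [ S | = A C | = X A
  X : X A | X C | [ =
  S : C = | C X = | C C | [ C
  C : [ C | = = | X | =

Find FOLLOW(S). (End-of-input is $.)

{ $, =, [ }

In A : [ S: S is at the end, add FOLLOW(A) = { $, =, [ }.
Union: FOLLOW(S) = { $, =, [ }.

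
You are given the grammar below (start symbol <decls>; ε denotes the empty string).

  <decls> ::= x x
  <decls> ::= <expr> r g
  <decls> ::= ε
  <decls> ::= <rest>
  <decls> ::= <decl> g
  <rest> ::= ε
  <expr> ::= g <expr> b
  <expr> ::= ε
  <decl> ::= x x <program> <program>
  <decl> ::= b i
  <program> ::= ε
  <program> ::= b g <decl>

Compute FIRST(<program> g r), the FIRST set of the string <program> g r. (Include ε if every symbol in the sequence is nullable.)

{ b, g }

Add FIRST(<program>)\{ε} = { b }; <program> is nullable, continue.
g is a terminal; add {g} and stop.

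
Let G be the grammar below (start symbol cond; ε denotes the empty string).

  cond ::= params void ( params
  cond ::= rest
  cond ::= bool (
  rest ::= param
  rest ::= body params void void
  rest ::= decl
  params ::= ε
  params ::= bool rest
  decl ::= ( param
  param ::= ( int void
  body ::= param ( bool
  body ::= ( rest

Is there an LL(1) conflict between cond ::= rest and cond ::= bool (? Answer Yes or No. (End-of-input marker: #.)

No

FIRST(rest) = { ( } and FIRST(bool () = { bool }.
The FIRST sets are disjoint and neither alternative is nullable — no conflict.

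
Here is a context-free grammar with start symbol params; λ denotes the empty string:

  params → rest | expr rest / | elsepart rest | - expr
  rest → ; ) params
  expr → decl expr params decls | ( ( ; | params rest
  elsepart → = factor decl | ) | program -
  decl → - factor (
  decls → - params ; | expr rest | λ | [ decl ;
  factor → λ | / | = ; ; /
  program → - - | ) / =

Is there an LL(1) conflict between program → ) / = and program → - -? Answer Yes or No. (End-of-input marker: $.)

FIRST() / =) = { ) } and FIRST(- -) = { - }.
The FIRST sets are disjoint and neither alternative is nullable — no conflict.

No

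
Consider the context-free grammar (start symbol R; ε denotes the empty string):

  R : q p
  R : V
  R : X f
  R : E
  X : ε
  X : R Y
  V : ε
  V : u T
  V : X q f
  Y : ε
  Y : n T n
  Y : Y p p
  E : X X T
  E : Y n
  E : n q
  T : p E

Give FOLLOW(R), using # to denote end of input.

{ #, f, n, p, q, u }

R is the start symbol, so # ∈ FOLLOW(R).
In X : R Y: add FIRST(Y)\{ε} = { n, p }.
  Since Y is nullable, also add FOLLOW(X) = { f, n, p, q, u }.
Union: FOLLOW(R) = { #, f, n, p, q, u }.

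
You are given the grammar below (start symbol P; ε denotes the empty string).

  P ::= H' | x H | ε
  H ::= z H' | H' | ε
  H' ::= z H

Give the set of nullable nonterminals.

{ H, P }

Directly nullable (have an ε-production): P, H.
No other nonterminal has a production whose RHS symbols are all nullable.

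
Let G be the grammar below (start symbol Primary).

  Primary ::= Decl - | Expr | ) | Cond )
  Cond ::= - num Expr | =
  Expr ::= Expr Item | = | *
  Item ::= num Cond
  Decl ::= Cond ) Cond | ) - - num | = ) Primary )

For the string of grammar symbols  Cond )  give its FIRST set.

Add FIRST(Cond) = { -, = }; Cond is not nullable, stop.

{ -, = }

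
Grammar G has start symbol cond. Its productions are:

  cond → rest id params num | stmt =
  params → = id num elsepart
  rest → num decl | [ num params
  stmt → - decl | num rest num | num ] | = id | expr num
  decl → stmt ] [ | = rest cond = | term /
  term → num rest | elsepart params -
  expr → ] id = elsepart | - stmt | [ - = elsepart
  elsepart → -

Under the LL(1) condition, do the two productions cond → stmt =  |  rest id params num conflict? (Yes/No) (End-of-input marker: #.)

FIRST(stmt =) = { -, =, [, ], num } and FIRST(rest id params num) = { [, num }.
Both contain [, so the two alternatives are not disjoint — LL(1) conflict.

Yes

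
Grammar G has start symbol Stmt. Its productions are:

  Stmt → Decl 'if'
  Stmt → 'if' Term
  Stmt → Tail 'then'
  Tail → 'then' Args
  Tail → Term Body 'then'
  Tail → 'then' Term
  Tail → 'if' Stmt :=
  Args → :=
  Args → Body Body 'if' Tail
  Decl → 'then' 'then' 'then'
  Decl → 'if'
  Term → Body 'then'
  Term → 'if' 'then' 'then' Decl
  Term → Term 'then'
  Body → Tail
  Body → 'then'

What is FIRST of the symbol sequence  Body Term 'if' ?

{ 'if', 'then' }

Add FIRST(Body) = { 'if', 'then' }; Body is not nullable, stop.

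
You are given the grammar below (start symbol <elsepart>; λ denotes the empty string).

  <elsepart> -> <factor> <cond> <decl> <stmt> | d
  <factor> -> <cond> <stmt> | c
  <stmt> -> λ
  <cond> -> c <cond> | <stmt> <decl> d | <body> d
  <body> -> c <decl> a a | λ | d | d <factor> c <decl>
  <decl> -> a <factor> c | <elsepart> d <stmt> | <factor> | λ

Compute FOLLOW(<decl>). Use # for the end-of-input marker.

In <elsepart> -> <factor> <cond> <decl> <stmt>: add FIRST(<stmt>)\{λ} = {  }.
  Since <stmt> is nullable, also add FOLLOW(<elsepart>) = { #, d }.
In <cond> -> <stmt> <decl> d: add FIRST(d) = { d }.
In <body> -> c <decl> a a: add FIRST(a a) = { a }.
In <body> -> d <factor> c <decl>: <decl> is at the end, add FOLLOW(<body>) = { d }.
Union: FOLLOW(<decl>) = { #, a, d }.

{ #, a, d }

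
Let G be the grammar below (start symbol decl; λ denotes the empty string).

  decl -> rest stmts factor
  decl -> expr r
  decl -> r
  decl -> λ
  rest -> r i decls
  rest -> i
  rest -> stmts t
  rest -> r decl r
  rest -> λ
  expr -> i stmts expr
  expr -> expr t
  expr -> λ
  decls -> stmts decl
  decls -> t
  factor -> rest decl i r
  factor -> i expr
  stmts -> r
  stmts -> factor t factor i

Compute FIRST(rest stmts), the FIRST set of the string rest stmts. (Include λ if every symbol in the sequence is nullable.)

{ i, r, t }

Add FIRST(rest)\{λ} = { i, r, t }; rest is nullable, continue.
Add FIRST(stmts) = { i, r, t }; stmts is not nullable, stop.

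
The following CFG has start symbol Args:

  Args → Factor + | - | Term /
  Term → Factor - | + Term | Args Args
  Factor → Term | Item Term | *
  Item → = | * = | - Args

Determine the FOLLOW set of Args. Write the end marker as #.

Args is the start symbol, so # ∈ FOLLOW(Args).
In Term → Args Args: add FIRST(Args) = { *, +, -, = }.
In Term → Args Args: Args is at the end, add FOLLOW(Term) = { +, -, / }.
In Item → - Args: Args is at the end, add FOLLOW(Item) = { *, +, -, = }.
Union: FOLLOW(Args) = { #, *, +, -, /, = }.

{ #, *, +, -, /, = }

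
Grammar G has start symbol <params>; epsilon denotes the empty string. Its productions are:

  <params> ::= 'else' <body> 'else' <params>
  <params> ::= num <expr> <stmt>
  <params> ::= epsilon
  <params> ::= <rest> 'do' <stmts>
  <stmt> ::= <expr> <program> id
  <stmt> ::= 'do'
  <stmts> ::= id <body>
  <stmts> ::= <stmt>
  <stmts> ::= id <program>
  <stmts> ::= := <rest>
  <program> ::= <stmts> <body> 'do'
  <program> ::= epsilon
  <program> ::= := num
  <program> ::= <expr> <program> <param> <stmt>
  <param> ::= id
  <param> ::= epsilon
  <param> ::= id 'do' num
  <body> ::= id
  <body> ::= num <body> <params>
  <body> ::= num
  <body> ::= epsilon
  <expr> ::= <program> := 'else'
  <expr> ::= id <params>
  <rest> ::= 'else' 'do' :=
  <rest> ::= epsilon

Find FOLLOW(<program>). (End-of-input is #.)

{ #, 'do', 'else', :=, id, num }

In <stmt> ::= <expr> <program> id: add FIRST(id) = { id }.
In <stmts> ::= id <program>: <program> is at the end, add FOLLOW(<stmts>) = { #, 'do', 'else', :=, id, num }.
In <program> ::= <expr> <program> <param> <stmt>: add FIRST(<param> <stmt>) = { 'do', :=, id }.
In <expr> ::= <program> := 'else': add FIRST(:= 'else') = { := }.
Union: FOLLOW(<program>) = { #, 'do', 'else', :=, id, num }.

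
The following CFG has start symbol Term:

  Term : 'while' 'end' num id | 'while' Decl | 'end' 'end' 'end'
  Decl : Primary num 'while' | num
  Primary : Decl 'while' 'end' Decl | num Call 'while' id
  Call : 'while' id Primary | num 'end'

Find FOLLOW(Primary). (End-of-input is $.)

{ 'while', num }

In Decl : Primary num 'while': add FIRST(num 'while') = { num }.
In Call : 'while' id Primary: Primary is at the end, add FOLLOW(Call) = { 'while' }.
Union: FOLLOW(Primary) = { 'while', num }.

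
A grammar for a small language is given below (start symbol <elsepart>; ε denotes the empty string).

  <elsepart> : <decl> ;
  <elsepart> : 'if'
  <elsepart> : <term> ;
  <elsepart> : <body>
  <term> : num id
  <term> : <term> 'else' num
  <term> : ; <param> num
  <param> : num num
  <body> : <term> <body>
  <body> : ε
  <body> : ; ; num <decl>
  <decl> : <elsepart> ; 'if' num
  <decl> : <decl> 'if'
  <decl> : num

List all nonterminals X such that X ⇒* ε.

{ <body>, <elsepart> }

Directly nullable (have an ε-production): <body>.
<elsepart> : <body> with every symbol nullable, so <elsepart> is nullable.
No other nonterminal has a production whose RHS symbols are all nullable.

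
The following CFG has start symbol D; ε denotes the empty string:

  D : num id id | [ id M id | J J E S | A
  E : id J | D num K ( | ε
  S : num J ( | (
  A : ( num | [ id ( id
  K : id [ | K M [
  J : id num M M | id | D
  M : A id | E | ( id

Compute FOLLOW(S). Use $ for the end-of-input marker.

In D : J J E S: S is at the end, add FOLLOW(D) = { $, (, [, id, num }.
Union: FOLLOW(S) = { $, (, [, id, num }.

{ $, (, [, id, num }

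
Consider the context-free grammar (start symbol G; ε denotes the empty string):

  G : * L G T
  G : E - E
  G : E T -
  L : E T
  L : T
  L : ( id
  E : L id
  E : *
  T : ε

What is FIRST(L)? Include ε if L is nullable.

From L : E T: add FIRST(E) = { (, *, id }.
From L : T: add FIRST(T) = { ε } (including ε since T is nullable).
L : ( id contributes {(}.
Union: FIRST(L) = { (, *, id, ε }.

{ (, *, id, ε }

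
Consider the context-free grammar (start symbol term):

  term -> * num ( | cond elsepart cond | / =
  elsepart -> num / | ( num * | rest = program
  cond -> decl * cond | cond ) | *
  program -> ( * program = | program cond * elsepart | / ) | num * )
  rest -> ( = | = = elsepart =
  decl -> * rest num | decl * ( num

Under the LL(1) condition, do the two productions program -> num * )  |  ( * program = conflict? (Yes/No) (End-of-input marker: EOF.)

FIRST(num * )) = { num } and FIRST(( * program =) = { ( }.
The FIRST sets are disjoint and neither alternative is nullable — no conflict.

No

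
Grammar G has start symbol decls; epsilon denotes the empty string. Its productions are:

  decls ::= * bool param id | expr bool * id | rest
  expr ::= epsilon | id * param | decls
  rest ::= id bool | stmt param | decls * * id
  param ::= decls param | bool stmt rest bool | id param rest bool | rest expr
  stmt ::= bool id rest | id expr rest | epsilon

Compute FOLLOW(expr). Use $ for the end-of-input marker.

In decls ::= expr bool * id: add FIRST(bool * id) = { bool }.
In param ::= rest expr: expr is at the end, add FOLLOW(param) = { $, *, bool, id }.
In stmt ::= id expr rest: add FIRST(rest) = { *, bool, id }.
Union: FOLLOW(expr) = { $, *, bool, id }.

{ $, *, bool, id }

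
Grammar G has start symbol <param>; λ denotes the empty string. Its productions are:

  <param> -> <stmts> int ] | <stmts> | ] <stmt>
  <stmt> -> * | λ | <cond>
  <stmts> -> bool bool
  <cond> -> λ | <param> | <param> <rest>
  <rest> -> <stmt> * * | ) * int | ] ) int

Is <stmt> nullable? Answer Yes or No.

<stmt> has an λ-production, so <stmt> ⇒ λ.

Yes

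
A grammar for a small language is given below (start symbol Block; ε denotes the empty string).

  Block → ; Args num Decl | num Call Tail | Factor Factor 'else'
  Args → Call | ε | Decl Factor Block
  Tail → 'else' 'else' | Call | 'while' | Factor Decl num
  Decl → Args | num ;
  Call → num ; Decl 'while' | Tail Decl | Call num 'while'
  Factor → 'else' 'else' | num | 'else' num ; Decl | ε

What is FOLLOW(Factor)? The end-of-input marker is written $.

In Block → Factor Factor 'else': add FIRST(Factor 'else') = { 'else', num }.
In Block → Factor Factor 'else': add FIRST('else') = { 'else' }.
In Args → Decl Factor Block: add FIRST(Block) = { 'else', ;, num }.
In Tail → Factor Decl num: add FIRST(Decl num) = { 'else', 'while', ;, num }.
Union: FOLLOW(Factor) = { 'else', 'while', ;, num }.

{ 'else', 'while', ;, num }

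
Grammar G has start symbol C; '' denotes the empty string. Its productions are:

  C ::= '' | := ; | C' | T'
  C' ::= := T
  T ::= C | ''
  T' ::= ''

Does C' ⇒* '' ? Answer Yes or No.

Nullable nonterminals: C, T, T'.
No production of C' has an RHS whose symbols are all nullable, so C' is not nullable.

No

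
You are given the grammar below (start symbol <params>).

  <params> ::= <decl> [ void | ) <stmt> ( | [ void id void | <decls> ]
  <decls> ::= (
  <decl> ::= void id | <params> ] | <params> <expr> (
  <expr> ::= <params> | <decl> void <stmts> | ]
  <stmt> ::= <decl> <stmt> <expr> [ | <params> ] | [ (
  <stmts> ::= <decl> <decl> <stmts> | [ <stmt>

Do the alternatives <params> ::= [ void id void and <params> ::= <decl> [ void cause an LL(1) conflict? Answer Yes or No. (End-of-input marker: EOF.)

Yes

FIRST([ void id void) = { [ } and FIRST(<decl> [ void) = { (, ), [, void }.
Both contain [, so the two alternatives are not disjoint — LL(1) conflict.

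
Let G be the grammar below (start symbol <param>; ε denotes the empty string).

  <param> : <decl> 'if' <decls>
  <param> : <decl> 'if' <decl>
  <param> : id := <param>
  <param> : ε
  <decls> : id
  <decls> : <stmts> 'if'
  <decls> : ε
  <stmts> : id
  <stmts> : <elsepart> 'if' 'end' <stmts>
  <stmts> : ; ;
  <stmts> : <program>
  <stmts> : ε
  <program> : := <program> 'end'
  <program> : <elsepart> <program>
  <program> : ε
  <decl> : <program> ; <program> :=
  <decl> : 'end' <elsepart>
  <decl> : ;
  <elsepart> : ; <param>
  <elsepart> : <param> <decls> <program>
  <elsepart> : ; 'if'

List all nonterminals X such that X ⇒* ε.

{ <decls>, <elsepart>, <param>, <program>, <stmts> }

Directly nullable (have an ε-production): <param>, <decls>, <stmts>, <program>.
<elsepart> : <param> <decls> <program> with every symbol nullable, so <elsepart> is nullable.
No other nonterminal has a production whose RHS symbols are all nullable.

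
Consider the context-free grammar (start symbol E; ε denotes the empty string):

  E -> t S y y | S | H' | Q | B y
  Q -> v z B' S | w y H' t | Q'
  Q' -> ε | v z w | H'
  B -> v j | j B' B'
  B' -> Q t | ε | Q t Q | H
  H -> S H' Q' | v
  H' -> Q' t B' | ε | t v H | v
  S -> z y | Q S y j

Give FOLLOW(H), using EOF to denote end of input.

In B' -> H: H is at the end, add FOLLOW(B') = { EOF, t, v, w, y, z }.
In H' -> t v H: H is at the end, add FOLLOW(H') = { EOF, t, v, w, y, z }.
Union: FOLLOW(H) = { EOF, t, v, w, y, z }.

{ EOF, t, v, w, y, z }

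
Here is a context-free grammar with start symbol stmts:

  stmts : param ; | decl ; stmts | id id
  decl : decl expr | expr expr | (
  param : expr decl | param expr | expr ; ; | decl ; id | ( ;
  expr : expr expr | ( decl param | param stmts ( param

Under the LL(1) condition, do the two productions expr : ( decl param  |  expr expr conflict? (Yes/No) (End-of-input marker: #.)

Yes

FIRST(( decl param) = { ( } and FIRST(expr expr) = { ( }.
Both contain (, so the two alternatives are not disjoint — LL(1) conflict.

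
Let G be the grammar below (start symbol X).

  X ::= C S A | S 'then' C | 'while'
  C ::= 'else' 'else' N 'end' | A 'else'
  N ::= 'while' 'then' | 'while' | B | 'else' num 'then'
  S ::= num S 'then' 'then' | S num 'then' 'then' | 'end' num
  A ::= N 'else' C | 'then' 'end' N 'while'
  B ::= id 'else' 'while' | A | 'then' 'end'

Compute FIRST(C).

C ::= 'else' 'else' N 'end' contributes {'else'}.
From C ::= A 'else': add FIRST(A) = { 'else', 'then', 'while', id }.
Union: FIRST(C) = { 'else', 'then', 'while', id }.

{ 'else', 'then', 'while', id }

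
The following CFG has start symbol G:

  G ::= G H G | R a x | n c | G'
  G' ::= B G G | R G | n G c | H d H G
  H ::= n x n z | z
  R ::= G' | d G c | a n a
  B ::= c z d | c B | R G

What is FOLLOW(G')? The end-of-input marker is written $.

{ $, a, c, d, n, z }

In G ::= G': G' is at the end, add FOLLOW(G) = { $, a, c, d, n, z }.
In R ::= G': G' is at the end, add FOLLOW(R) = { a, c, d, n, z }.
Union: FOLLOW(G') = { $, a, c, d, n, z }.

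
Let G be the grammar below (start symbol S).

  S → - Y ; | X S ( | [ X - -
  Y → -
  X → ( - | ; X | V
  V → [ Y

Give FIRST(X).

X → ( - contributes {(}.
X → ; X contributes {;}.
From X → V: add FIRST(V) = { [ }.
Union: FIRST(X) = { (, ;, [ }.

{ (, ;, [ }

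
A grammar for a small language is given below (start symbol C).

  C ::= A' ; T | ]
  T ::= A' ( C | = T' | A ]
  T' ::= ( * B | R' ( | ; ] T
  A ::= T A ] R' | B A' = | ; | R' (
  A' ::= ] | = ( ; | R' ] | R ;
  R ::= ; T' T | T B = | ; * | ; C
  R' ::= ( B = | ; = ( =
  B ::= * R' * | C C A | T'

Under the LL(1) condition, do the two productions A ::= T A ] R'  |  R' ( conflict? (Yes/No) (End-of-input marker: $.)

Yes

FIRST(T A ] R') = { (, *, ;, =, ] } and FIRST(R' () = { (, ; }.
Both contain (, so the two alternatives are not disjoint — LL(1) conflict.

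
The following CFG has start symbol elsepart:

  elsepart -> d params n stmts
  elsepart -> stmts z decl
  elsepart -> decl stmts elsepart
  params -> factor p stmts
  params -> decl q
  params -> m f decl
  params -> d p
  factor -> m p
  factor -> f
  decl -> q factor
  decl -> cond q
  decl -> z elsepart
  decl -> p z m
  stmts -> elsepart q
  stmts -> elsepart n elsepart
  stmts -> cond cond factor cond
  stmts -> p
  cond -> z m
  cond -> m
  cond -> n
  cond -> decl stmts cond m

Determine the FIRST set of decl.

decl -> q factor contributes {q}.
From decl -> cond q: add FIRST(cond) = { m, n, p, q, z }.
decl -> z elsepart contributes {z}.
decl -> p z m contributes {p}.
Union: FIRST(decl) = { m, n, p, q, z }.

{ m, n, p, q, z }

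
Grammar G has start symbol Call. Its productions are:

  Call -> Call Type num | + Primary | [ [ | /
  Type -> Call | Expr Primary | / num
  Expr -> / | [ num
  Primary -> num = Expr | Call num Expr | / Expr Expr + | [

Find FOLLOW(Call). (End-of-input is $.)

Call is the start symbol, so $ ∈ FOLLOW(Call).
In Call -> Call Type num: add FIRST(Type num) = { +, /, [ }.
In Type -> Call: Call is at the end, add FOLLOW(Type) = { num }.
In Primary -> Call num Expr: add FIRST(num Expr) = { num }.
Union: FOLLOW(Call) = { $, +, /, [, num }.

{ $, +, /, [, num }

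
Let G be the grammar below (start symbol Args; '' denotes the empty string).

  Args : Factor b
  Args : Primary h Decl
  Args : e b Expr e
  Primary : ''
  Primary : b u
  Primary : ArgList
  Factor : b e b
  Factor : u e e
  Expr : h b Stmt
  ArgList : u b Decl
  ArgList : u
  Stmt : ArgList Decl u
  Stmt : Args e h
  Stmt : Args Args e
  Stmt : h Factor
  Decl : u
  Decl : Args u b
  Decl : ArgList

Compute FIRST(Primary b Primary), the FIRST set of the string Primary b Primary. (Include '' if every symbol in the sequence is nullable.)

Add FIRST(Primary)\{''} = { b, u }; Primary is nullable, continue.
b is a terminal; add {b} and stop.

{ b, u }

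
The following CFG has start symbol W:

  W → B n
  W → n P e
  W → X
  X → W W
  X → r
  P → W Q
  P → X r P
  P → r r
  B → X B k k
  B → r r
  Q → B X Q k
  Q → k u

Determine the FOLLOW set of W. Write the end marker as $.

{ $, k, n, r }

W is the start symbol, so $ ∈ FOLLOW(W).
In X → W W: add FIRST(W) = { n, r }.
In X → W W: W is at the end, add FOLLOW(X) = { $, k, n, r }.
In P → W Q: add FIRST(Q) = { k, n, r }.
Union: FOLLOW(W) = { $, k, n, r }.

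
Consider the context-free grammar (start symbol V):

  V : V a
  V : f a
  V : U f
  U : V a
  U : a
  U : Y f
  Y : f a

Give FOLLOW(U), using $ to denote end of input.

{ f }

In V : U f: add FIRST(f) = { f }.
Union: FOLLOW(U) = { f }.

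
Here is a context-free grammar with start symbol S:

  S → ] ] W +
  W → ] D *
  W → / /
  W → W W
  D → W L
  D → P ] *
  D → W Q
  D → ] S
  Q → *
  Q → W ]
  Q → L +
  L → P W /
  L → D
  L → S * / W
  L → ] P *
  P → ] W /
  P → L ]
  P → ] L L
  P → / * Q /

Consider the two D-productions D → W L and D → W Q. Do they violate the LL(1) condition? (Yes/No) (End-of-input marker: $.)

FIRST(W L) = { /, ] } and FIRST(W Q) = { /, ] }.
Both contain /, so the two alternatives are not disjoint — LL(1) conflict.

Yes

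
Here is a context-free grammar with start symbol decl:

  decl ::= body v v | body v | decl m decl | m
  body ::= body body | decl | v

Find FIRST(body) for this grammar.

{ m, v }

From body ::= body body: add FIRST(body) = { m, v }.
From body ::= decl: add FIRST(decl) = { m, v }.
body ::= v contributes {v}.
Union: FIRST(body) = { m, v }.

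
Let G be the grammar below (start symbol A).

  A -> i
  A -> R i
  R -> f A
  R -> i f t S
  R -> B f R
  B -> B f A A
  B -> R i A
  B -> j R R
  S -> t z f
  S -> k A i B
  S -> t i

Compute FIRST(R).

{ f, i, j }

R -> f A contributes {f}.
R -> i f t S contributes {i}.
From R -> B f R: add FIRST(B) = { f, i, j }.
Union: FIRST(R) = { f, i, j }.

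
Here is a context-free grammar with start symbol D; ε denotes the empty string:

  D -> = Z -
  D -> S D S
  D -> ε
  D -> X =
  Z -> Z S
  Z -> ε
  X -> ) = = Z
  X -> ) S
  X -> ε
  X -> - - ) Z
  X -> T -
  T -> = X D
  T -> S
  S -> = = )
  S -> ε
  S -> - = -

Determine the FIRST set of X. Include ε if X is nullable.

X -> ) = = Z contributes {)}.
X -> ) S contributes {)}.
X -> ε contributes ε.
X -> - - ) Z contributes {-}.
From X -> T -: T nullable, take FIRST(T) ∪ {-} = { -, = }.
Union: FIRST(X) = { ), -, =, ε }.

{ ), -, =, ε }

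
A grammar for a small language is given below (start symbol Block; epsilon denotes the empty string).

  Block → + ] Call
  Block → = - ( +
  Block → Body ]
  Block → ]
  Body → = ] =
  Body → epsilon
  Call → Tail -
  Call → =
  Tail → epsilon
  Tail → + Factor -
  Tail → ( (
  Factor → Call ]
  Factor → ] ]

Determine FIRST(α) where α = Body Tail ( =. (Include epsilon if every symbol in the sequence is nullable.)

Add FIRST(Body)\{epsilon} = { = }; Body is nullable, continue.
Add FIRST(Tail)\{epsilon} = { (, + }; Tail is nullable, continue.
( is a terminal; add {(} and stop.

{ (, +, = }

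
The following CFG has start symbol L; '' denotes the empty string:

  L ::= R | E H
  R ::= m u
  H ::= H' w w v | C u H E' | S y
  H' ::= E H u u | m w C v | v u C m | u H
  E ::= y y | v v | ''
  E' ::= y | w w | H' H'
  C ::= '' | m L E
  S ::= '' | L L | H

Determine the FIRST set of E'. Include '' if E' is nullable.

{ m, u, v, w, y }

E' ::= y contributes {y}.
E' ::= w w contributes {w}.
From E' ::= H' H': add FIRST(H') = { m, u, v, y }.
Union: FIRST(E') = { m, u, v, w, y }.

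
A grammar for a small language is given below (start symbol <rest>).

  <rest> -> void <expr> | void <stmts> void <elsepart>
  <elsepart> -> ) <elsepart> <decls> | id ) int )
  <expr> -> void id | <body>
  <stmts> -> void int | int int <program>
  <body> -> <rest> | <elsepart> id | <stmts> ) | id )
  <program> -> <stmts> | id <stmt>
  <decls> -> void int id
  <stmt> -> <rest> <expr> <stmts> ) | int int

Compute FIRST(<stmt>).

From <stmt> -> <rest> <expr> <stmts> ): add FIRST(<rest>) = { void }.
<stmt> -> int int contributes {int}.
Union: FIRST(<stmt>) = { int, void }.

{ int, void }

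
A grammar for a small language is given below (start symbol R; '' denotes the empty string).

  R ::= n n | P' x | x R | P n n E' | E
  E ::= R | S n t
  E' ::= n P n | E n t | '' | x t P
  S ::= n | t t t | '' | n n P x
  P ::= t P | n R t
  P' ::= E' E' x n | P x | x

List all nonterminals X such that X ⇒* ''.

Directly nullable (have an ''-production): E', S.
No other nonterminal has a production whose RHS symbols are all nullable.

{ E', S }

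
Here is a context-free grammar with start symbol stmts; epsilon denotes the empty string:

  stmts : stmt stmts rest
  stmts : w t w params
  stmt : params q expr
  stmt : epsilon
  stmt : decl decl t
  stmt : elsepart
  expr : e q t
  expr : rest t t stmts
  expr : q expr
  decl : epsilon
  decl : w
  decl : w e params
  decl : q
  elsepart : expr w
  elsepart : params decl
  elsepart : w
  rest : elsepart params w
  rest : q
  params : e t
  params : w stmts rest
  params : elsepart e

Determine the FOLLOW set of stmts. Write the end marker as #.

{ #, e, q, t, w }

stmts is the start symbol, so # ∈ FOLLOW(stmts).
In stmts : stmt stmts rest: add FIRST(rest) = { e, q, w }.
In expr : rest t t stmts: stmts is at the end, add FOLLOW(expr) = { e, q, t, w }.
In params : w stmts rest: add FIRST(rest) = { e, q, w }.
Union: FOLLOW(stmts) = { #, e, q, t, w }.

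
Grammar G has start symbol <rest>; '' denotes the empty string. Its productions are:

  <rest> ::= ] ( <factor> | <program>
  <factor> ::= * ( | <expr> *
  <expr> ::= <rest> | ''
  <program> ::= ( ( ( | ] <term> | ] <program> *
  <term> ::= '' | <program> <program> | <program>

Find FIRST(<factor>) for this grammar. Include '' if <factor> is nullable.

<factor> ::= * ( contributes {*}.
From <factor> ::= <expr> *: <expr> nullable, take FIRST(<expr>) ∪ {*} = { (, *, ] }.
Union: FIRST(<factor>) = { (, *, ] }.

{ (, *, ] }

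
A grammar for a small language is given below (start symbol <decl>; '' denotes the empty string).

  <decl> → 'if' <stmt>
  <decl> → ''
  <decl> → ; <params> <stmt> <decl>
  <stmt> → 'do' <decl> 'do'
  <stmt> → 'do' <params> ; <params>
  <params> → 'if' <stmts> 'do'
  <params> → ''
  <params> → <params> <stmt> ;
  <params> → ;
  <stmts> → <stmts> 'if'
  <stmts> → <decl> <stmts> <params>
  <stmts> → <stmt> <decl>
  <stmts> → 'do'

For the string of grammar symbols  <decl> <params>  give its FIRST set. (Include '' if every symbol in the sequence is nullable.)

Add FIRST(<decl>)\{''} = { 'if', ; }; <decl> is nullable, continue.
Add FIRST(<params>)\{''} = { 'do', 'if', ; }; <params> is nullable, continue.
Every symbol is nullable, so include ''.

{ 'do', 'if', ;, '' }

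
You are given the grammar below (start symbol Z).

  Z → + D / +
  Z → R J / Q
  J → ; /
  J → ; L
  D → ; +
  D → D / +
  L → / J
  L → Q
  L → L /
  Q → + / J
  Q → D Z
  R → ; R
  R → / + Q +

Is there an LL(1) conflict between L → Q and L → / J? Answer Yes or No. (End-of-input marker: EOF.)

FIRST(Q) = { +, ; } and FIRST(/ J) = { / }.
The FIRST sets are disjoint and neither alternative is nullable — no conflict.

No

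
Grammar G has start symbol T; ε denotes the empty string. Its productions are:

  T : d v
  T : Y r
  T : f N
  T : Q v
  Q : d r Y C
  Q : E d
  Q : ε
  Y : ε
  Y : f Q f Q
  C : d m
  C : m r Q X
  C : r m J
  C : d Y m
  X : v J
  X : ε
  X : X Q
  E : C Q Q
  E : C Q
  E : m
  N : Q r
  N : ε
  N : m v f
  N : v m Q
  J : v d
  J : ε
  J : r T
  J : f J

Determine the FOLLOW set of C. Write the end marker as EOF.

In Q : d r Y C: C is at the end, add FOLLOW(Q) = { EOF, d, f, m, r, v }.
In E : C Q Q: add FIRST(Q Q)\{ε} = { d, m, r }.
  Since Q Q is nullable, also add FOLLOW(E) = { d }.
In E : C Q: add FIRST(Q)\{ε} = { d, m, r }.
  Since Q is nullable, also add FOLLOW(E) = { d }.
Union: FOLLOW(C) = { EOF, d, f, m, r, v }.

{ EOF, d, f, m, r, v }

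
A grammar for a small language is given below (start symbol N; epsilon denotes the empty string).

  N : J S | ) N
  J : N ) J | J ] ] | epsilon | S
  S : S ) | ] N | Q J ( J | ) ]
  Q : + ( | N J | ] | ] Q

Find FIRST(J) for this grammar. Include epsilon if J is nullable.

From J : N ) J: add FIRST(N) = { ), +, ] }.
From J : J ] ]: J nullable, take FIRST(J) ∪ {]} = { ), +, ] }.
J : epsilon contributes epsilon.
From J : S: add FIRST(S) = { ), +, ] }.
Union: FIRST(J) = { ), +, ], epsilon }.

{ ), +, ], epsilon }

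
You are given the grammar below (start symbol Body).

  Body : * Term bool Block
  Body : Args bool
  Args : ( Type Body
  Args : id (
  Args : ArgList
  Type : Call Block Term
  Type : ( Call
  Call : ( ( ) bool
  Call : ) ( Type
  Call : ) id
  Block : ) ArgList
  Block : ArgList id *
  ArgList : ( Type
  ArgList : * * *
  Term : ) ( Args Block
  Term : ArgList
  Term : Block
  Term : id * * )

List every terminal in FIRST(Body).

Body : * Term bool Block contributes {*}.
From Body : Args bool: add FIRST(Args) = { (, *, id }.
Union: FIRST(Body) = { (, *, id }.

{ (, *, id }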